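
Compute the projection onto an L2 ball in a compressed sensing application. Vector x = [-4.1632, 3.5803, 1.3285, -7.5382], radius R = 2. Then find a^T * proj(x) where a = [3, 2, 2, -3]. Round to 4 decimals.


Step 1: Compute ||x|| (intermediates to 6 decimals).
||x|| = sqrt((-4.1632)^2 + 3.5803^2 + 1.3285^2 + (-7.5382)^2) = 9.420199
Step 2: Project.
Since ||x|| > R, scale = R/||x|| = 2/9.420199 = 0.21231, proj(x) = scale * x
proj(x) = [-0.883889, 0.760133, 0.282054, -1.600435]
Step 3: Dot product.
a^T * proj(x) = 3*(-0.883889) + 2*0.760133 + 2*0.282054 - 3*(-1.600435) = 4.234


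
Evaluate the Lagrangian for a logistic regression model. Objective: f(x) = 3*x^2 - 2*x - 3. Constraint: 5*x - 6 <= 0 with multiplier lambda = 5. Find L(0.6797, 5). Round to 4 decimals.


Step 1: Evaluate f(x).
f(0.6797) = 3*0.6797^2 - 2*0.6797 - 3 = -2.9734
Step 2: Evaluate g(x).
g(0.6797) = 5*0.6797 - 6 = -2.6015
Step 3: Compute Lagrangian.
L = -2.9734 + 5*-2.6015 = -15.9809


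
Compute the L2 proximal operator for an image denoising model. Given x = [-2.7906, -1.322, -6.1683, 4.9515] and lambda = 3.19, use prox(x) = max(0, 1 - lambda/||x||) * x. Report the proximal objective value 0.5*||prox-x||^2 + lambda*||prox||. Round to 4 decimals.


Step 1: Compute ||x||.
||x|| = 8.4912
Step 2: Compute scaling factor.
scale = max(0, 1 - 3.19/8.4912) = 0.6243
Step 3: prox(x) = [-1.7422, -0.8253, -3.851, 3.0913]
||prox(x)|| = 5.3012
Step 4: Proximal objective.
0.5*||prox-x||^2 = 5.0881
lambda*||prox|| = 16.9108
Total = 21.9989


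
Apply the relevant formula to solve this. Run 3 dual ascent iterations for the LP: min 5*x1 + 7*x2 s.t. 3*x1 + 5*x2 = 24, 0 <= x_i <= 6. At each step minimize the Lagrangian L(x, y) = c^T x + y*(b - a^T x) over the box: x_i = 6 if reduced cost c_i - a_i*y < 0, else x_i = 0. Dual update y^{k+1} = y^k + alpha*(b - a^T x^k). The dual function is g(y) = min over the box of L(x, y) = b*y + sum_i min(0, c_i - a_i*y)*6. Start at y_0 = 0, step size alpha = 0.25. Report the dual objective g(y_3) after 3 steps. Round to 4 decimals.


Dual ascent for LP: min 5*x1 + 7*x2, 3*x1 + 5*x2 = 24, 0 <= x_i <= 6
Step 1: y^k = 0.0, reduced costs: (5.0, 7.0)
  x^k = (0.0, 0.0), subgradient = b - a^T x = 24.0
  y^{k+1} = 0.0 + 0.25*24.0 = 6.0
Step 2: y^k = 6.0, reduced costs: (-13.0, -23.0)
  x^k = (6.0, 6.0), subgradient = b - a^T x = -24.0
  y^{k+1} = 6.0 + 0.25*-24.0 = 0.0
Step 3: y^k = 0.0, reduced costs: (5.0, 7.0)
  x^k = (0.0, 0.0), subgradient = b - a^T x = 24.0
  y^{k+1} = 0.0 + 0.25*24.0 = 6.0
Dual objective at y_3 = 6.0: reduced costs (-13.0, -23.0), box minimizer x = (6.0, 6.0)
g(y_3) = b*y + (c1 - a1*y)*x1 + (c2 - a2*y)*x2 = 24*6.0 + (-13.0)*6.0 + (-23.0)*6.0 = 144.0 - 78.0 - 138.0 = -72.0


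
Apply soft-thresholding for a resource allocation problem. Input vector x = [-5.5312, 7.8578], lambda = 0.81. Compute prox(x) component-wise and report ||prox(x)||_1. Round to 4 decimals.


Soft-thresholding with lambda = 0.81:
prox(-5.5312) = sign(-5.5312)*max(|-5.5312| - 0.81, 0) = -4.7212
prox(7.8578) = sign(7.8578)*max(|7.8578| - 0.81, 0) = 7.0478
prox(x) = [-4.7212, 7.0478]
||prox(x)||_1 = 4.7212 + 7.0478 = 11.769


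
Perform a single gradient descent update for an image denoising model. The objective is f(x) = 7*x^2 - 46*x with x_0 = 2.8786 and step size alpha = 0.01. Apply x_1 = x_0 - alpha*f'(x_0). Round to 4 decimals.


We compute the gradient at x_0 and apply the update.
f'(x) = 14*x - 46
f'(2.8786) = 14*2.8786 - 46 = -5.6996
x_1 = 2.8786 - 0.01*-5.6996 = 2.9356


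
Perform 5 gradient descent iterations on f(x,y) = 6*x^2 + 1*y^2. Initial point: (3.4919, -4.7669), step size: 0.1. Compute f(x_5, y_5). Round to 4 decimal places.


Gradient descent on f(x,y) = 6*x^2 + 1*y^2.
Starting point: (3.4919, -4.7669), alpha = 0.1
Step 1: grad_x = 2*6*3.4919 = 41.9028, grad_y = 2*1*-4.7669 = -9.5338
  x_1 = 3.4919 - 0.1*41.9028 = -0.6984
  y_1 = -4.7669 - 0.1*-9.5338 = -3.8135
Step 2: grad_x = 2*6*-0.6984 = -8.3806, grad_y = 2*1*-3.8135 = -7.627
  x_2 = -0.6984 - 0.1*-8.3806 = 0.1397
  y_2 = -3.8135 - 0.1*-7.627 = -3.0508
Step 3: grad_x = 2*6*0.1397 = 1.6761, grad_y = 2*1*-3.0508 = -6.1016
  x_3 = 0.1397 - 0.1*1.6761 = -0.0279
  y_3 = -3.0508 - 0.1*-6.1016 = -2.4407
Step 4: grad_x = 2*6*-0.0279 = -0.3352, grad_y = 2*1*-2.4407 = -4.8813
  x_4 = -0.0279 - 0.1*-0.3352 = 0.0056
  y_4 = -2.4407 - 0.1*-4.8813 = -1.9525
Step 5: grad_x = 2*6*0.0056 = 0.067, grad_y = 2*1*-1.9525 = -3.905
  x_5 = 0.0056 - 0.1*0.067 = -0.0011
  y_5 = -1.9525 - 0.1*-3.905 = -1.562
f(-0.0011, -1.562) = 6*(-0.0011)^2 + 1*(-1.562)^2 = 2.4399


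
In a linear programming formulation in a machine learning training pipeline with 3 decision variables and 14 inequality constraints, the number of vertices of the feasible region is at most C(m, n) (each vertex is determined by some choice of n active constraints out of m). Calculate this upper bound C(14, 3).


Each vertex corresponds to some choice of n active constraints out of m, so the number of vertices is at most C(m, n) = m! / (n!(m-n)!).
m = 14, n = 3
Numerator: 14 * 13 * 12
Denominator: 3! = 6
C(14, 3) = 364


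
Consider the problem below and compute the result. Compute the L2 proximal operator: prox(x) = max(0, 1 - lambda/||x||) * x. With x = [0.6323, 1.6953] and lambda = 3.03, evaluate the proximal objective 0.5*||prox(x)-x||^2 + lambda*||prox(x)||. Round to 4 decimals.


Step 1: Compute ||x||.
||x|| = 1.8094
Step 2: Compute scaling factor.
scale = max(0, 1 - 3.03/1.8094) = 0.0
Step 3: prox(x) = [0.0, 0.0]
||prox(x)|| = 0.0
Step 4: Proximal objective.
0.5*||prox-x||^2 = 1.6369
lambda*||prox|| = 0.0
Total = 1.6369


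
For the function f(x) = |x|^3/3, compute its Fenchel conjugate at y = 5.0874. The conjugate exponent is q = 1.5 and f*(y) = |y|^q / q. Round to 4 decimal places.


The conjugate exponent q satisfies 1/p + 1/q = 1.
p = 3, so q = 3/(3 - 1) = 1.5
|y|^q = 5.0874^1.5 = 11.4748
f*(5.0874) = 11.4748 / 1.5 = 7.6498


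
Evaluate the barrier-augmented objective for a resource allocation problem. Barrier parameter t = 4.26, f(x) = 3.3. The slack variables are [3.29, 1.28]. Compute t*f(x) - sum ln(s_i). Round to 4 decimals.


Step 1: Compute log-barrier.
ln values: [1.1909, 0.2469]
phi = -(1.1909 + 0.2469) = -1.4377
Step 2: Compute augmented objective.
t*f(x) = 4.26*3.3 = 14.058
Total = 14.058 - 1.4377 = 12.6203


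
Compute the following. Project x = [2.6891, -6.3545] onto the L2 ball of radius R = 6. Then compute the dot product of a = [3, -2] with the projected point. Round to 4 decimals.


Step 1: Compute ||x|| (intermediates to 6 decimals).
||x|| = sqrt(2.6891^2 + (-6.3545)^2) = 6.900067
Step 2: Project.
Since ||x|| > R, scale = R/||x|| = 6/6.900067 = 0.869557, proj(x) = scale * x
proj(x) = [2.338326, -5.5256]
Step 3: Dot product.
a^T * proj(x) = 3*2.338326 - 2*(-5.5256) = 18.0662


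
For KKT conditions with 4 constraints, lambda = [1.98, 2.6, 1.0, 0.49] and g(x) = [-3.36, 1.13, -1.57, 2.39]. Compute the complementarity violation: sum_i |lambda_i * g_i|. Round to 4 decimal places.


KKT complementary slackness check:
lambda_1 * g_1 = 1.98 * -3.36 = -6.6528
lambda_2 * g_2 = 2.6 * 1.13 = 2.938
lambda_3 * g_3 = 1.0 * -1.57 = -1.57
lambda_4 * g_4 = 0.49 * 2.39 = 1.1711
Total violation = 6.6528 + 2.938 + 1.57 + 1.1711 = 12.3319


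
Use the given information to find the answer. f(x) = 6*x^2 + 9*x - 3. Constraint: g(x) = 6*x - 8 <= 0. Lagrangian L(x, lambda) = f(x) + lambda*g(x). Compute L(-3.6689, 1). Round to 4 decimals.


Step 1: Evaluate f(x).
f(-3.6689) = 6*(-3.6689)^2 + 9*(-3.6689) - 3 = 44.7449
Step 2: Evaluate g(x).
g(-3.6689) = 6*-3.6689 - 8 = -30.0134
Step 3: Compute Lagrangian.
L = 44.7449 + 1*-30.0134 = 14.7315


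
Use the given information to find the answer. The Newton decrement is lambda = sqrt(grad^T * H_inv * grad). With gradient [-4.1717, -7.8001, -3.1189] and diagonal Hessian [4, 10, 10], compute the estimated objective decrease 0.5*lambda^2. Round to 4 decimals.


Step 1: H is diagonal, so H^(-1) * g = [-1.0429, -0.78, -0.3119].
Step 2: g^T H^(-1) g = sum_i g_i^2 / H_ii
  = (-4.1717)^2/4 + (-7.8001)^2/10 + (-3.1189)^2/10
  = 4.3508 + 6.0842 + 0.9728 = 11.4077
Step 3: Objective decrease = 0.5 * g^T H^(-1) g = 5.7038


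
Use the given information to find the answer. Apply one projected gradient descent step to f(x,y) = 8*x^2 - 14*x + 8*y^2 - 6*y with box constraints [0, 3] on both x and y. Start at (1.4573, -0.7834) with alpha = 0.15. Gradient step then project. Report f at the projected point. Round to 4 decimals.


Step 1: Compute gradient at (1.4573, -0.7834).
grad_x = 2*8*1.4573 - 14 = 9.3168
grad_y = 2*8*-0.7834 - 6 = -18.5344
Step 2: Gradient step.
x_raw = 1.4573 - 0.15*9.3168 = 0.0598
y_raw = -0.7834 - 0.15*-18.5344 = 1.9968
Step 3: Project onto [0, 3].
x_proj = clip(0.0598) = 0.0598
y_proj = clip(1.9968) = 1.9968
Step 4: Evaluate f.
f(0.0598, 1.9968) = 19.1075


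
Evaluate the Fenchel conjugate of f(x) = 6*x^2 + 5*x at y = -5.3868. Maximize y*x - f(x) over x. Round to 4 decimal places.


f*(y) = sup_x {y*x - a*x^2 - b*x} = sup_x {(y-b)*x - a*x^2}
FOC: (y - b) - 2a*x = 0 => x* = (y - b)/(2a)
x* = (-5.3868 - 5)/(2*6) = -0.8656
f*(-5.3868) = (y-b)^2/(4a) = (-5.3868 - 5)^2/(4*6)
= 107.8856/24 = 4.4952


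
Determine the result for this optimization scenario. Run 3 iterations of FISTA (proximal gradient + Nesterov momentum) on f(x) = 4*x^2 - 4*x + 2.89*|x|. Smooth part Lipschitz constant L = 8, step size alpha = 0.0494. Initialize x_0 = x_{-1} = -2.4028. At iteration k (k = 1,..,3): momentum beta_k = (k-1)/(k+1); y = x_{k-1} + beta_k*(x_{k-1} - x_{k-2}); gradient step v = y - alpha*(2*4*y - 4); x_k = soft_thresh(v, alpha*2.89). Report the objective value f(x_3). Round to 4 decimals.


FISTA on f(x) = 4*x^2 - 4*x + 2.89*|x|
L = 8, alpha = 0.0494
Iteration 1: beta = 0.0, y = -2.4028 + 0.0*(-2.4028 + 2.4028) = -2.4028
  grad(y) = -23.2224, v = y - alpha*grad = -1.2556
  prox(v) = soft_thresh(-1.2556, 0.1428) = -1.1128
Iteration 2: beta = 0.3333, y = -1.1128 + 0.3333*(-1.1128 + 2.4028) = -0.6829
  grad(y) = -9.4629, v = y - alpha*grad = -0.2154
  prox(v) = soft_thresh(-0.2154, 0.1428) = -0.0726
Iteration 3: beta = 0.5, y = -0.0726 + 0.5*(-0.0726 + 1.1128) = 0.4475
  grad(y) = -0.4202, v = y - alpha*grad = 0.4682
  prox(v) = soft_thresh(0.4682, 0.1428) = 0.3255
f(x_3) = 4*0.3255^2 - 4*0.3255 + 2.89*|0.3255| = 0.0625


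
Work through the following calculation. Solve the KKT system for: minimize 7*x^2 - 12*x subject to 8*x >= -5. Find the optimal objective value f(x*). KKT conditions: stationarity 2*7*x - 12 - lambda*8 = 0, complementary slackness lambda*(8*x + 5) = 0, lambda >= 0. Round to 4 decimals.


Step 1: Try lambda = 0 (constraint inactive).
Stationarity: 2*7*x - 12 = 0
x* = 12/(2*7) = 6/7 = 0.8571 (rounded; the exact value 6/7 is used below)
Check constraint: 8*0.8571 = 6.8568 >= -5 -- satisfied.
Step 2: Compute optimal value.
f(x*) = 7*(6/7)^2 - 12*(6/7) = -5.1429


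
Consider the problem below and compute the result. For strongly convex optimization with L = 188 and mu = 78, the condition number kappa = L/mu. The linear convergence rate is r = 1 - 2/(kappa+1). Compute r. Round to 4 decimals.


Step 1: Compute the condition number.
kappa = L/mu = 188/78 = 2.4103
Step 2: Compute the convergence rate.
r = 1 - 2/(kappa + 1) = 1 - 2*mu/(L + mu) = (L - mu)/(L + mu) = 110/266 = 0.4135


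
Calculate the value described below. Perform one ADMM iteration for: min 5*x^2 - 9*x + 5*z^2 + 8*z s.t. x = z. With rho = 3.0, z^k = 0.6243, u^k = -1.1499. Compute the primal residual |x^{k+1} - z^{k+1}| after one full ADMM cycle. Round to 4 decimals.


ADMM iteration with rho = 3.0, z^k = 0.6243, u^k = -1.1499
Step 1: x-update.
Minimize 5*x^2 - 9*x + (3.0/2)*(x - 0.6243 - 1.1499)^2
FOC: (2*5 + 3.0)*x = 9 + 3.0*(0.6243 + 1.1499)
x^{k+1} = 1.1017
Step 2: z-update.
Minimize 5*z^2 + 8*z + (3.0/2)*(1.1017 - z - 1.1499)^2
FOC: (2*5 + 3.0)*z = -8 + 3.0*(1.1017 - 1.1499)
z^{k+1} = -0.6265
Step 3: u-update.
u^{k+1} = -1.1499 + 1.1017 + 0.6265 = 0.5783
Step 4: Primal residual = |1.1017 + 0.6265| = 1.7282


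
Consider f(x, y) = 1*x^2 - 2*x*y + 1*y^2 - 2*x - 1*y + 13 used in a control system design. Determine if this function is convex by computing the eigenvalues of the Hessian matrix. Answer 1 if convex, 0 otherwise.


The Hessian of f(x,y) = 1*x^2 - 2*x*y + 1*y^2 - 2*x - 1*y + 13 is:
H = [[2, -2], [-2, 2]]
Trace = 2 + 2 = 4
Determinant = 2*2 - (-2)^2 = 0
Discriminant = (4)^2 - 4*0 = 16.0
Eigenvalues: lambda_1 = 0.0, lambda_2 = 4.0
The function is convex.

1


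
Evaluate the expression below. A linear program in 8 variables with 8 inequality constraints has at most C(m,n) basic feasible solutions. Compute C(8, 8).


Each vertex corresponds to some choice of n active constraints out of m, so the number of vertices is at most C(m, n) = m! / (n!(m-n)!).
m = 8, n = 8
Numerator: 8 * 7 * 6 * 5 * 4 * 3 * 2 * 1
Denominator: 8! = 40320
C(8, 8) = 1


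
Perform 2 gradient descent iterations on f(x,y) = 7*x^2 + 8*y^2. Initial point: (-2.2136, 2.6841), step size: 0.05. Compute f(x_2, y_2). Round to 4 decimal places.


Gradient descent on f(x,y) = 7*x^2 + 8*y^2.
Starting point: (-2.2136, 2.6841), alpha = 0.05
Step 1: grad_x = 2*7*-2.2136 = -30.9904, grad_y = 2*8*2.6841 = 42.9456
  x_1 = -2.2136 - 0.05*-30.9904 = -0.6641
  y_1 = 2.6841 - 0.05*42.9456 = 0.5368
Step 2: grad_x = 2*7*-0.6641 = -9.2971, grad_y = 2*8*0.5368 = 8.5891
  x_2 = -0.6641 - 0.05*-9.2971 = -0.1992
  y_2 = 0.5368 - 0.05*8.5891 = 0.1074
f(-0.1992, 0.1074) = 7*(-0.1992)^2 + 8*0.1074^2 = 0.37


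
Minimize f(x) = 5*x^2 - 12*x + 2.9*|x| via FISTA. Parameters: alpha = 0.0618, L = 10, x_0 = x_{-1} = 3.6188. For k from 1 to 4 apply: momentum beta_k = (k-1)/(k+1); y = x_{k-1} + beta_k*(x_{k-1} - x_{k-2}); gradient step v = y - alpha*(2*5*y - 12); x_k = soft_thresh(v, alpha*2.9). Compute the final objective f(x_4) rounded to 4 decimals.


FISTA on f(x) = 5*x^2 - 12*x + 2.9*|x|
L = 10, alpha = 0.0618
Iteration 1: beta = 0.0, y = 3.6188 + 0.0*(3.6188 - 3.6188) = 3.6188
  grad(y) = 24.188, v = y - alpha*grad = 2.124
  prox(v) = soft_thresh(2.124, 0.1792) = 1.9448
Iteration 2: beta = 0.3333, y = 1.9448 + 0.3333*(1.9448 - 3.6188) = 1.3867
  grad(y) = 1.8675, v = y - alpha*grad = 1.2713
  prox(v) = soft_thresh(1.2713, 0.1792) = 1.0921
Iteration 3: beta = 0.5, y = 1.0921 + 0.5*(1.0921 - 1.9448) = 0.6658
  grad(y) = -5.342, v = y - alpha*grad = 0.9959
  prox(v) = soft_thresh(0.9959, 0.1792) = 0.8167
Iteration 4: beta = 0.6, y = 0.8167 + 0.6*(0.8167 - 1.0921) = 0.6515
  grad(y) = -5.4853, v = y - alpha*grad = 0.9905
  prox(v) = soft_thresh(0.9905, 0.1792) = 0.8112
f(x_4) = 5*0.8112^2 - 12*0.8112 + 2.9*|0.8112| = -4.0917


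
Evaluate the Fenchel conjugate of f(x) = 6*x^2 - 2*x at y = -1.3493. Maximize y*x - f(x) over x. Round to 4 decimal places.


f*(y) = sup_x {y*x - a*x^2 - b*x} = sup_x {(y-b)*x - a*x^2}
FOC: (y - b) - 2a*x = 0 => x* = (y - b)/(2a)
x* = (-1.3493 + 2)/(2*6) = 0.0542
f*(-1.3493) = (y-b)^2/(4a) = (-1.3493 + 2)^2/(4*6)
= 0.4234/24 = 0.0176


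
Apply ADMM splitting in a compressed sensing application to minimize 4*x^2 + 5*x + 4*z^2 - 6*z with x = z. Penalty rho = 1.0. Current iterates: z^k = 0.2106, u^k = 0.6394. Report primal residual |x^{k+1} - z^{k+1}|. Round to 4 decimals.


ADMM iteration with rho = 1.0, z^k = 0.2106, u^k = 0.6394
Step 1: x-update.
Minimize 4*x^2 + 5*x + (1.0/2)*(x - 0.2106 + 0.6394)^2
FOC: (2*4 + 1.0)*x = -5 + 1.0*(0.2106 - 0.6394)
x^{k+1} = -0.6032
Step 2: z-update.
Minimize 4*z^2 - 6*z + (1.0/2)*(-0.6032 - z + 0.6394)^2
FOC: (2*4 + 1.0)*z = 6 + 1.0*(-0.6032 + 0.6394)
z^{k+1} = 0.6707
Step 3: u-update.
u^{k+1} = 0.6394 - 0.6032 - 0.6707 = -0.6345
Step 4: Primal residual = |-0.6032 - 0.6707| = 1.2739


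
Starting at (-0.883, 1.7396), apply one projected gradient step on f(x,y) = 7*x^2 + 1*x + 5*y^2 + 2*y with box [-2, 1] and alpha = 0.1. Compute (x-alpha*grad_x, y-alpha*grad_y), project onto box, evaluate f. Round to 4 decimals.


Step 1: Compute gradient at (-0.883, 1.7396).
grad_x = 2*7*-0.883 + 1 = -11.362
grad_y = 2*5*1.7396 + 2 = 19.396
Step 2: Gradient step.
x_raw = -0.883 - 0.1*-11.362 = 0.2532
y_raw = 1.7396 - 0.1*19.396 = -0.2
Step 3: Project onto [-2, 1].
x_proj = clip(0.2532) = 0.2532
y_proj = clip(-0.2) = -0.2
Step 4: Evaluate f.
f(0.2532, -0.2) = 0.502


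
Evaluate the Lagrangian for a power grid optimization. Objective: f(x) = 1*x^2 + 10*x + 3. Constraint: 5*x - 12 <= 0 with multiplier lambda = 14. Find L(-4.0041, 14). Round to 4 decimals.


Step 1: Evaluate f(x).
f(-4.0041) = 1*(-4.0041)^2 + 10*(-4.0041) + 3 = -21.0082
Step 2: Evaluate g(x).
g(-4.0041) = 5*-4.0041 - 12 = -32.0205
Step 3: Compute Lagrangian.
L = -21.0082 + 14*-32.0205 = -469.2952


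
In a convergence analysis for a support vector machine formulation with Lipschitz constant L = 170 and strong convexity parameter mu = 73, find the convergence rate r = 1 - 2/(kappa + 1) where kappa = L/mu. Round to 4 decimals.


Step 1: Compute the condition number.
kappa = L/mu = 170/73 = 2.3288
Step 2: Compute the convergence rate.
r = 1 - 2/(kappa + 1) = 1 - 2*mu/(L + mu) = (L - mu)/(L + mu) = 97/243 = 0.3992


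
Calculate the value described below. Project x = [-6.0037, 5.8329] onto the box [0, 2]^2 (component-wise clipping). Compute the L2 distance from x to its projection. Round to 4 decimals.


Project each component onto [0, 2].
clip(-6.0037) = 0.0, clip(5.8329) = 2.0
Projection = [0.0, 2.0]
Squared diffs: [36.0444, 14.6911]
Distance = sqrt(50.7355) = 7.1229


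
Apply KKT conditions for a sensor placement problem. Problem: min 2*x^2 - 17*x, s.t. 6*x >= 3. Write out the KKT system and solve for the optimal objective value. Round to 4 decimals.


Step 1: Try lambda = 0 (constraint inactive).
Stationarity: 2*2*x - 17 = 0
x* = 17/(2*2) = 4.25
Check constraint: 6*4.25 = 25.5 >= 3 -- satisfied.
Step 2: Compute optimal value.
f(x*) = 2*4.25^2 - 17*4.25 = -36.125


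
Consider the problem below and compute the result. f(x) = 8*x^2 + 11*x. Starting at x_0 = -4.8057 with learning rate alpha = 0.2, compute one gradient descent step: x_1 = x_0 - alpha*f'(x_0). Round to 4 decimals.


We compute the gradient at x_0 and apply the update.
f'(x) = 16*x + 11
f'(-4.8057) = 16*-4.8057 + 11 = -65.8912
x_1 = -4.8057 - 0.2*-65.8912 = 8.3725


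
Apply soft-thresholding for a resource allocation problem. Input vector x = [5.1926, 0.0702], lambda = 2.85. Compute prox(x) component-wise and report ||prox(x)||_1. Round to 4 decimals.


Soft-thresholding with lambda = 2.85:
prox(5.1926) = sign(5.1926)*max(|5.1926| - 2.85, 0) = 2.3426
prox(0.0702) = sign(0.0702)*max(|0.0702| - 2.85, 0) = 0.0
prox(x) = [2.3426, 0.0]
||prox(x)||_1 = 2.3426 + 0.0 = 2.3426


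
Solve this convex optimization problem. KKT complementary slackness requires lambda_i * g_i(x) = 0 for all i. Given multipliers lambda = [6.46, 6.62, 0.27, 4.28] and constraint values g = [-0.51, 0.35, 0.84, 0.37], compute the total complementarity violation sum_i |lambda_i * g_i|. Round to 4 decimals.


KKT complementary slackness check:
lambda_1 * g_1 = 6.46 * -0.51 = -3.2946
lambda_2 * g_2 = 6.62 * 0.35 = 2.317
lambda_3 * g_3 = 0.27 * 0.84 = 0.2268
lambda_4 * g_4 = 4.28 * 0.37 = 1.5836
Total violation = 3.2946 + 2.317 + 0.2268 + 1.5836 = 7.422


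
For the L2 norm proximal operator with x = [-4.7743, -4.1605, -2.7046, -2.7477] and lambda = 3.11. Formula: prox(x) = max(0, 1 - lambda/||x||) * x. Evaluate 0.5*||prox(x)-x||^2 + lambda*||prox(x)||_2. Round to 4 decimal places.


Step 1: Compute ||x||.
||x|| = 7.4141
Step 2: Compute scaling factor.
scale = max(0, 1 - 3.11/7.4141) = 0.5805
Step 3: prox(x) = [-2.7716, -2.4153, -1.5701, -1.5951]
||prox(x)|| = 4.3041
Step 4: Proximal objective.
0.5*||prox-x||^2 = 4.8361
lambda*||prox|| = 13.3858
Total = 18.2217


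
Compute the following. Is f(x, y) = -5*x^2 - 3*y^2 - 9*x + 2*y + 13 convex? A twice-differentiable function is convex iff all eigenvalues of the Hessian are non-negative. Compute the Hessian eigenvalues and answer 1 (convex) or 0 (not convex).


The Hessian of f(x,y) = -5*x^2 - 3*y^2 - 9*x + 2*y + 13 is:
H = [[-10, 0], [0, -6]]
Trace = -10 - 6 = -16
Determinant = -10*-6 - (0)^2 = 60
Discriminant = (-16)^2 - 4*60 = 16.0
Eigenvalues: lambda_1 = -10.0, lambda_2 = -6.0
The function is not convex.

0


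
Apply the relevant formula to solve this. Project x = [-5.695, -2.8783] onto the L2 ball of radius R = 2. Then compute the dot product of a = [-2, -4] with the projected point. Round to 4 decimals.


Step 1: Compute ||x|| (intermediates to 6 decimals).
||x|| = sqrt((-5.695)^2 + (-2.8783)^2) = 6.381037
Step 2: Project.
Since ||x|| > R, scale = R/||x|| = 2/6.381037 = 0.313429, proj(x) = scale * x
proj(x) = [-1.784978, -0.902143]
Step 3: Dot product.
a^T * proj(x) = -2*(-1.784978) - 4*(-0.902143) = 7.1785


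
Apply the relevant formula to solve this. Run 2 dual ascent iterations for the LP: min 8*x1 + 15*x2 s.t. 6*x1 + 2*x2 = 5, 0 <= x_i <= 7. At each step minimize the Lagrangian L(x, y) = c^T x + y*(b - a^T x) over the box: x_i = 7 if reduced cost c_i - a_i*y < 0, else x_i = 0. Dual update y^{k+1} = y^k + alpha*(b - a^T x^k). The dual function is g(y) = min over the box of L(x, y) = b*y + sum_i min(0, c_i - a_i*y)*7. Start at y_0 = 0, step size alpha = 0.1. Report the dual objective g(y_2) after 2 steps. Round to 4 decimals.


Dual ascent for LP: min 8*x1 + 15*x2, 6*x1 + 2*x2 = 5, 0 <= x_i <= 7
Step 1: y^k = 0.0, reduced costs: (8.0, 15.0)
  x^k = (0.0, 0.0), subgradient = b - a^T x = 5.0
  y^{k+1} = 0.0 + 0.1*5.0 = 0.5
Step 2: y^k = 0.5, reduced costs: (5.0, 14.0)
  x^k = (0.0, 0.0), subgradient = b - a^T x = 5.0
  y^{k+1} = 0.5 + 0.1*5.0 = 1.0
Dual objective at y_2 = 1.0: reduced costs (2.0, 13.0), box minimizer x = (0.0, 0.0)
g(y_2) = b*y + (c1 - a1*y)*x1 + (c2 - a2*y)*x2 = 5*1.0 + 2.0*0.0 + 13.0*0.0 = 5.0 + 0.0 + 0.0 = 5.0


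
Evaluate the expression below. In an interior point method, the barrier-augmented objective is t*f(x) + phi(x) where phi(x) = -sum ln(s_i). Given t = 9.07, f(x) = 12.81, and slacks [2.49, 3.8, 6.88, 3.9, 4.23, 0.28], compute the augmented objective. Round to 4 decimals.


Step 1: Compute log-barrier.
ln values: [0.9123, 1.335, 1.9286, 1.361, 1.4422, -1.273]
phi = -(0.9123 + 1.335 + 1.9286 + 1.361 + 1.4422 - 1.273) = -5.7061
Step 2: Compute augmented objective.
t*f(x) = 9.07*12.81 = 116.1867
Total = 116.1867 - 5.7061 = 110.4806


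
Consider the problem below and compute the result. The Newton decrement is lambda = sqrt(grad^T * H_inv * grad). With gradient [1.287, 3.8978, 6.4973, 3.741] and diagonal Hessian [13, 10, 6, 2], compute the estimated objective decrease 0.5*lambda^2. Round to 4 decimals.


Step 1: H is diagonal, so H^(-1) * g = [0.099, 0.3898, 1.0829, 1.8705].
Step 2: g^T H^(-1) g = sum_i g_i^2 / H_ii
  = (1.287)^2/13 + (3.8978)^2/10 + (6.4973)^2/6 + (3.741)^2/2
  = 0.1274 + 1.5193 + 7.0358 + 6.9975 = 15.6801
Step 3: Objective decrease = 0.5 * g^T H^(-1) g = 7.84


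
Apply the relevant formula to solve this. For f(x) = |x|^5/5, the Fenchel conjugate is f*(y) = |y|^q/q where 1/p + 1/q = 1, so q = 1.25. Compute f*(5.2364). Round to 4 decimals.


The conjugate exponent q satisfies 1/p + 1/q = 1.
p = 5, so q = 5/(5 - 1) = 1.25
|y|^q = 5.2364^1.25 = 7.9212
f*(5.2364) = 7.9212 / 1.25 = 6.337


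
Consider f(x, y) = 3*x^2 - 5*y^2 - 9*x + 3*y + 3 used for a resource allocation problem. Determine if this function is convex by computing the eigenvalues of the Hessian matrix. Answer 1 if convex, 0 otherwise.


The Hessian of f(x,y) = 3*x^2 - 5*y^2 - 9*x + 3*y + 3 is:
H = [[6, 0], [0, -10]]
Trace = 6 - 10 = -4
Determinant = 6*-10 - (0)^2 = -60
Discriminant = (-4)^2 - 4*-60 = 256.0
Eigenvalues: lambda_1 = -10.0, lambda_2 = 6.0
The function is not convex.

0


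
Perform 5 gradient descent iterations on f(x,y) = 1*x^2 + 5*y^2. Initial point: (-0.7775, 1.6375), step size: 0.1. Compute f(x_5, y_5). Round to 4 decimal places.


Gradient descent on f(x,y) = 1*x^2 + 5*y^2.
Starting point: (-0.7775, 1.6375), alpha = 0.1
Step 1: grad_x = 2*1*-0.7775 = -1.555, grad_y = 2*5*1.6375 = 16.375
  x_1 = -0.7775 - 0.1*-1.555 = -0.622
  y_1 = 1.6375 - 0.1*16.375 = -0.0
Step 2: grad_x = 2*1*-0.622 = -1.244, grad_y = 2*5*-0.0 = -0.0
  x_2 = -0.622 - 0.1*-1.244 = -0.4976
  y_2 = -0.0 - 0.1*-0.0 = 0.0
Step 3: grad_x = 2*1*-0.4976 = -0.9952, grad_y = 2*5*0.0 = 0.0
  x_3 = -0.4976 - 0.1*-0.9952 = -0.3981
  y_3 = 0.0 - 0.1*0.0 = 0.0
Step 4: grad_x = 2*1*-0.3981 = -0.7962, grad_y = 2*5*0.0 = 0.0
  x_4 = -0.3981 - 0.1*-0.7962 = -0.3185
  y_4 = 0.0 - 0.1*0.0 = 0.0
Step 5: grad_x = 2*1*-0.3185 = -0.6369, grad_y = 2*5*0.0 = 0.0
  x_5 = -0.3185 - 0.1*-0.6369 = -0.2548
  y_5 = 0.0 - 0.1*0.0 = 0.0
f(-0.2548, 0.0) = 1*(-0.2548)^2 + 5*0.0^2 = 0.0649


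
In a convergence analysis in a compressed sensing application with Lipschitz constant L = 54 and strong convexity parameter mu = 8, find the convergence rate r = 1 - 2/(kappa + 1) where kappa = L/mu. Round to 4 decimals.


Step 1: Compute the condition number.
kappa = L/mu = 54/8 = 6.75
Step 2: Compute the convergence rate.
r = 1 - 2/(kappa + 1) = 1 - 2*mu/(L + mu) = (L - mu)/(L + mu) = 46/62 = 0.7419


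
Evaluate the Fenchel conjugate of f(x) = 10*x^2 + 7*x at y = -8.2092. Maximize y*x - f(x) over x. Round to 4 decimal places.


f*(y) = sup_x {y*x - a*x^2 - b*x} = sup_x {(y-b)*x - a*x^2}
FOC: (y - b) - 2a*x = 0 => x* = (y - b)/(2a)
x* = (-8.2092 - 7)/(2*10) = -0.7605
f*(-8.2092) = (y-b)^2/(4a) = (-8.2092 - 7)^2/(4*10)
= 231.3198/40 = 5.783


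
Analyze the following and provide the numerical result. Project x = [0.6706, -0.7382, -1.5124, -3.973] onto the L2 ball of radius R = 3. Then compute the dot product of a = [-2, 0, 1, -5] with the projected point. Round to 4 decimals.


Step 1: Compute ||x|| (intermediates to 6 decimals).
||x|| = sqrt(0.6706^2 + (-0.7382)^2 + (-1.5124)^2 + (-3.973)^2) = 4.366546
Step 2: Project.
Since ||x|| > R, scale = R/||x|| = 3/4.366546 = 0.687042, proj(x) = scale * x
proj(x) = [0.46073, -0.507174, -1.039082, -2.729618]
Step 3: Dot product.
a^T * proj(x) = -2*0.46073 + 0*(-0.507174) + 1*(-1.039082) - 5*(-2.729618) = 11.6875


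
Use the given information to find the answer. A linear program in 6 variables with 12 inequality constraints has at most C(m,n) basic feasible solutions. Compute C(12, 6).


Each vertex corresponds to some choice of n active constraints out of m, so the number of vertices is at most C(m, n) = m! / (n!(m-n)!).
m = 12, n = 6
Numerator: 12 * 11 * 10 * 9 * 8 * 7
Denominator: 6! = 720
C(12, 6) = 924


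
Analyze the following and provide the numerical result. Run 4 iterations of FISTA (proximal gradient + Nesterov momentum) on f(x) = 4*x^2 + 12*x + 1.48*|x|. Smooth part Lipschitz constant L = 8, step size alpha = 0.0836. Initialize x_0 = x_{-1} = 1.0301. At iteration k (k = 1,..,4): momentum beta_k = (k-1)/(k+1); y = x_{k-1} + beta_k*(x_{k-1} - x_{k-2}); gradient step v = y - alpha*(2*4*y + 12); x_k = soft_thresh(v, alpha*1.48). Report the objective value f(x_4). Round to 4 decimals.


FISTA on f(x) = 4*x^2 + 12*x + 1.48*|x|
L = 8, alpha = 0.0836
Iteration 1: beta = 0.0, y = 1.0301 + 0.0*(1.0301 - 1.0301) = 1.0301
  grad(y) = 20.2408, v = y - alpha*grad = -0.662
  prox(v) = soft_thresh(-0.662, 0.1237) = -0.5383
Iteration 2: beta = 0.3333, y = -0.5383 + 0.3333*(-0.5383 - 1.0301) = -1.0611
  grad(y) = 3.5112, v = y - alpha*grad = -1.3546
  prox(v) = soft_thresh(-1.3546, 0.1237) = -1.2309
Iteration 3: beta = 0.5, y = -1.2309 + 0.5*(-1.2309 + 0.5383) = -1.5772
  grad(y) = -0.6177, v = y - alpha*grad = -1.5256
  prox(v) = soft_thresh(-1.5256, 0.1237) = -1.4018
Iteration 4: beta = 0.6, y = -1.4018 + 0.6*(-1.4018 + 1.2309) = -1.5044
  grad(y) = -0.0352, v = y - alpha*grad = -1.5015
  prox(v) = soft_thresh(-1.5015, 0.1237) = -1.3777
f(x_4) = 4*(-1.3777)^2 + 12*(-1.3777) + 1.48*|-1.3777| = -6.9012


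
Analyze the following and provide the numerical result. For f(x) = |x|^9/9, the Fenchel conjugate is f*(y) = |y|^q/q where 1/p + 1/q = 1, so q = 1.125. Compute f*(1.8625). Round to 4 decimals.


The conjugate exponent q satisfies 1/p + 1/q = 1.
p = 9, so q = 9/(9 - 1) = 1.125
|y|^q = 1.8625^1.125 = 2.0131
f*(1.8625) = 2.0131 / 1.125 = 1.7894


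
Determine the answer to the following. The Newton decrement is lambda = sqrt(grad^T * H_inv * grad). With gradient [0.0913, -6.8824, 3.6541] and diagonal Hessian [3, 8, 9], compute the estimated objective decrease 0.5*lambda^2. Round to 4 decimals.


Step 1: H is diagonal, so H^(-1) * g = [0.0304, -0.8603, 0.406].
Step 2: g^T H^(-1) g = sum_i g_i^2 / H_ii
  = (0.0913)^2/3 + (-6.8824)^2/8 + (3.6541)^2/9
  = 0.0028 + 5.9209 + 1.4836 = 7.4073
Step 3: Objective decrease = 0.5 * g^T H^(-1) g = 3.7037


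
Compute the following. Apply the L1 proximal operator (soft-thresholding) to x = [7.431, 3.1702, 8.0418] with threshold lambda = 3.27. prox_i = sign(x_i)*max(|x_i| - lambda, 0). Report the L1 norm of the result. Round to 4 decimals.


Soft-thresholding with lambda = 3.27:
prox(7.431) = sign(7.431)*max(|7.431| - 3.27, 0) = 4.161
prox(3.1702) = sign(3.1702)*max(|3.1702| - 3.27, 0) = 0.0
prox(8.0418) = sign(8.0418)*max(|8.0418| - 3.27, 0) = 4.7718
prox(x) = [4.161, 0.0, 4.7718]
||prox(x)||_1 = 4.161 + 0.0 + 4.7718 = 8.9328


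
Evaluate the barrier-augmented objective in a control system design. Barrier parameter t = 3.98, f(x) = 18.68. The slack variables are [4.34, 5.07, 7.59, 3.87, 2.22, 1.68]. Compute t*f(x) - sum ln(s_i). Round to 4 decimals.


Step 1: Compute log-barrier.
ln values: [1.4679, 1.6233, 2.0268, 1.3533, 0.7975, 0.5188]
phi = -(1.4679 + 1.6233 + 2.0268 + 1.3533 + 0.7975 + 0.5188) = -7.7876
Step 2: Compute augmented objective.
t*f(x) = 3.98*18.68 = 74.3464
Total = 74.3464 - 7.7876 = 66.5588


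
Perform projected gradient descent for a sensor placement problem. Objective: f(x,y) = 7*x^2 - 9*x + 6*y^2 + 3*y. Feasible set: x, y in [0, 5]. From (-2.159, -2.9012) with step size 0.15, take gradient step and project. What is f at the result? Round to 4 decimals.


Step 1: Compute gradient at (-2.159, -2.9012).
grad_x = 2*7*-2.159 - 9 = -39.226
grad_y = 2*6*-2.9012 + 3 = -31.8144
Step 2: Gradient step.
x_raw = -2.159 - 0.15*-39.226 = 3.7249
y_raw = -2.9012 - 0.15*-31.8144 = 1.871
Step 3: Project onto [0, 5].
x_proj = clip(3.7249) = 3.7249
y_proj = clip(1.871) = 1.871
Step 4: Evaluate f.
f(3.7249, 1.871) = 90.2159


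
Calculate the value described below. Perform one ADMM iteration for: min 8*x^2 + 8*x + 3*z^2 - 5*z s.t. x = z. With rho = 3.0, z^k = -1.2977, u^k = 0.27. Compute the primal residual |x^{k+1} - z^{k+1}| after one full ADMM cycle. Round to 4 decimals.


ADMM iteration with rho = 3.0, z^k = -1.2977, u^k = 0.27
Step 1: x-update.
Minimize 8*x^2 + 8*x + (3.0/2)*(x + 1.2977 + 0.27)^2
FOC: (2*8 + 3.0)*x = -8 + 3.0*(-1.2977 - 0.27)
x^{k+1} = -0.6686
Step 2: z-update.
Minimize 3*z^2 - 5*z + (3.0/2)*(-0.6686 - z + 0.27)^2
FOC: (2*3 + 3.0)*z = 5 + 3.0*(-0.6686 + 0.27)
z^{k+1} = 0.4227
Step 3: u-update.
u^{k+1} = 0.27 - 0.6686 - 0.4227 = -0.8213
Step 4: Primal residual = |-0.6686 - 0.4227| = 1.0913


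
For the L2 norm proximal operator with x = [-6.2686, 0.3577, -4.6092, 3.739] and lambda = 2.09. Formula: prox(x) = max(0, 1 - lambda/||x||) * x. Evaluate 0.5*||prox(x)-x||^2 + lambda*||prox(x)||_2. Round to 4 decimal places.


Step 1: Compute ||x||.
||x|| = 8.6399
Step 2: Compute scaling factor.
scale = max(0, 1 - 2.09/8.6399) = 0.7581
Step 3: prox(x) = [-4.7522, 0.2712, -3.4942, 2.8345]
||prox(x)|| = 6.5499
Step 4: Proximal objective.
0.5*||prox-x||^2 = 2.1841
lambda*||prox|| = 13.6893
Total = 15.8734


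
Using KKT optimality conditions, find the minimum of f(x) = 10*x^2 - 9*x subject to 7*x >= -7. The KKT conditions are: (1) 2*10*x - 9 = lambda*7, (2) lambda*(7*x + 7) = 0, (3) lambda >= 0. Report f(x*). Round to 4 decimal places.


Step 1: Try lambda = 0 (constraint inactive).
Stationarity: 2*10*x - 9 = 0
x* = 9/(2*10) = 0.45
Check constraint: 7*0.45 = 3.15 >= -7 -- satisfied.
Step 2: Compute optimal value.
f(x*) = 10*0.45^2 - 9*0.45 = -2.025


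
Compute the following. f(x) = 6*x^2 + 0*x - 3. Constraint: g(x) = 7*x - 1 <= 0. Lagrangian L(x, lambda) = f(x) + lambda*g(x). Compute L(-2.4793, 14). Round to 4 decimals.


Step 1: Evaluate f(x).
f(-2.4793) = 6*(-2.4793)^2 + 0*(-2.4793) - 3 = 33.8816
Step 2: Evaluate g(x).
g(-2.4793) = 7*-2.4793 - 1 = -18.3551
Step 3: Compute Lagrangian.
L = 33.8816 + 14*-18.3551 = -223.0898


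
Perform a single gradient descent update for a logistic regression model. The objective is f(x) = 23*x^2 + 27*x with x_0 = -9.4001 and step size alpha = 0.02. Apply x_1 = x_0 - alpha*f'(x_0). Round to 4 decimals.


We compute the gradient at x_0 and apply the update.
f'(x) = 46*x + 27
f'(-9.4001) = 46*-9.4001 + 27 = -405.4046
x_1 = -9.4001 - 0.02*-405.4046 = -1.292


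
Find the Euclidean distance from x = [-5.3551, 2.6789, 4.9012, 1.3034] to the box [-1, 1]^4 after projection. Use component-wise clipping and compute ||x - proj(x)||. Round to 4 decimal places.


Project each component onto [-1, 1].
clip(-5.3551) = -1.0, clip(2.6789) = 1.0, clip(4.9012) = 1.0, clip(1.3034) = 1.0
Projection = [-1.0, 1.0, 1.0, 1.0]
Squared diffs: [18.9669, 2.8187, 15.2194, 0.0921]
Distance = sqrt(37.0971) = 6.0907


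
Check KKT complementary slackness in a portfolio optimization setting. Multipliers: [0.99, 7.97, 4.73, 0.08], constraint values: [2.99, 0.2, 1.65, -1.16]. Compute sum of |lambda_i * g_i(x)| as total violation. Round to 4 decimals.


KKT complementary slackness check:
lambda_1 * g_1 = 0.99 * 2.99 = 2.9601
lambda_2 * g_2 = 7.97 * 0.2 = 1.594
lambda_3 * g_3 = 4.73 * 1.65 = 7.8045
lambda_4 * g_4 = 0.08 * -1.16 = -0.0928
Total violation = 2.9601 + 1.594 + 7.8045 + 0.0928 = 12.4514


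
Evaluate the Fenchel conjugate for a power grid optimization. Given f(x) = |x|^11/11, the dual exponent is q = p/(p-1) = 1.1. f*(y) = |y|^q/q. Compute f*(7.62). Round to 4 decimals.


The conjugate exponent q satisfies 1/p + 1/q = 1.
p = 11, so q = 11/(11 - 1) = 1.1
|y|^q = 7.62^1.1 = 9.3358
f*(7.62) = 9.3358 / 1.1 = 8.4871


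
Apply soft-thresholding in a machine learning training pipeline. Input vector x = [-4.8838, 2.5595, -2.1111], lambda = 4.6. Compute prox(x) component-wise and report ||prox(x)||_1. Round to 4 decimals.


Soft-thresholding with lambda = 4.6:
prox(-4.8838) = sign(-4.8838)*max(|-4.8838| - 4.6, 0) = -0.2838
prox(2.5595) = sign(2.5595)*max(|2.5595| - 4.6, 0) = 0.0
prox(-2.1111) = sign(-2.1111)*max(|-2.1111| - 4.6, 0) = 0.0
prox(x) = [-0.2838, 0.0, 0.0]
||prox(x)||_1 = 0.2838 + 0.0 + 0.0 = 0.2838


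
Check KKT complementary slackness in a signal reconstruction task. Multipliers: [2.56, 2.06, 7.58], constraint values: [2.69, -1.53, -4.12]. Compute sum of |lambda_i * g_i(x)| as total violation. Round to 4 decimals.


KKT complementary slackness check:
lambda_1 * g_1 = 2.56 * 2.69 = 6.8864
lambda_2 * g_2 = 2.06 * -1.53 = -3.1518
lambda_3 * g_3 = 7.58 * -4.12 = -31.2296
Total violation = 6.8864 + 3.1518 + 31.2296 = 41.2678


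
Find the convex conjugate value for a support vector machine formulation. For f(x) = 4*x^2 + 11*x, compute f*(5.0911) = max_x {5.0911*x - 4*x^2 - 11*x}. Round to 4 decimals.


f*(y) = sup_x {y*x - a*x^2 - b*x} = sup_x {(y-b)*x - a*x^2}
FOC: (y - b) - 2a*x = 0 => x* = (y - b)/(2a)
x* = (5.0911 - 11)/(2*4) = -0.7386
f*(5.0911) = (y-b)^2/(4a) = (5.0911 - 11)^2/(4*4)
= 34.9151/16 = 2.1822


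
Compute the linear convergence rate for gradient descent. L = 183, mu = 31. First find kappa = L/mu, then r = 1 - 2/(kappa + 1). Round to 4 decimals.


Step 1: Compute the condition number.
kappa = L/mu = 183/31 = 5.9032
Step 2: Compute the convergence rate.
r = 1 - 2/(kappa + 1) = 1 - 2*mu/(L + mu) = (L - mu)/(L + mu) = 152/214 = 0.7103


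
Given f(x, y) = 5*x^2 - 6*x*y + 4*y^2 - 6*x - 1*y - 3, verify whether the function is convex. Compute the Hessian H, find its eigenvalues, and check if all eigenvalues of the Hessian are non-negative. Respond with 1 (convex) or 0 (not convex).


The Hessian of f(x,y) = 5*x^2 - 6*x*y + 4*y^2 - 6*x - 1*y - 3 is:
H = [[10, -6], [-6, 8]]
Trace = 10 + 8 = 18
Determinant = 10*8 - (-6)^2 = 44
Discriminant = (18)^2 - 4*44 = 148.0
Eigenvalues: lambda_1 = 2.9172, lambda_2 = 15.0828
The function is convex.

1


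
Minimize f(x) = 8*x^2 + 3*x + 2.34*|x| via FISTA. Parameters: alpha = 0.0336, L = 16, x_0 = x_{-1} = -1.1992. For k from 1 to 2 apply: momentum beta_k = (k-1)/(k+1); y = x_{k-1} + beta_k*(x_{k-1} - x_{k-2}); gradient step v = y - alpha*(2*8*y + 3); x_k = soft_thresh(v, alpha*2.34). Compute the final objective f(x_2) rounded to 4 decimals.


FISTA on f(x) = 8*x^2 + 3*x + 2.34*|x|
L = 16, alpha = 0.0336
Iteration 1: beta = 0.0, y = -1.1992 + 0.0*(-1.1992 + 1.1992) = -1.1992
  grad(y) = -16.1872, v = y - alpha*grad = -0.6553
  prox(v) = soft_thresh(-0.6553, 0.0786) = -0.5767
Iteration 2: beta = 0.3333, y = -0.5767 + 0.3333*(-0.5767 + 1.1992) = -0.3692
  grad(y) = -2.9069, v = y - alpha*grad = -0.2715
  prox(v) = soft_thresh(-0.2715, 0.0786) = -0.1929
f(x_2) = 8*(-0.1929)^2 + 3*(-0.1929) + 2.34*|-0.1929| = 0.1703


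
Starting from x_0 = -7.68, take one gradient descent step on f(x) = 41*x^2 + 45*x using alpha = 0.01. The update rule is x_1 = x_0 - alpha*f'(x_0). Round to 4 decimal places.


We compute the gradient at x_0 and apply the update.
f'(x) = 82*x + 45
f'(-7.68) = 82*-7.68 + 45 = -584.76
x_1 = -7.68 - 0.01*-584.76 = -1.8324


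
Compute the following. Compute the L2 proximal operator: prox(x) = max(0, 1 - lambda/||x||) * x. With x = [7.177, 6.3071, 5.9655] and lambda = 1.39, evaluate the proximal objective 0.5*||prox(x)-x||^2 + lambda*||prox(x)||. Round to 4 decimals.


Step 1: Compute ||x||.
||x|| = 11.2639
Step 2: Compute scaling factor.
scale = max(0, 1 - 1.39/11.2639) = 0.8766
Step 3: prox(x) = [6.2913, 5.5288, 5.2293]
||prox(x)|| = 9.8739
Step 4: Proximal objective.
0.5*||prox-x||^2 = 0.9661
lambda*||prox|| = 13.7247
Total = 14.6908


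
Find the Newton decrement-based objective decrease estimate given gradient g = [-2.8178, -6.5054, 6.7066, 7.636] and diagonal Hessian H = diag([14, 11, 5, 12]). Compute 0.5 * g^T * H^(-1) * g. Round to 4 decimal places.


Step 1: H is diagonal, so H^(-1) * g = [-0.2013, -0.5914, 1.3413, 0.6363].
Step 2: g^T H^(-1) g = sum_i g_i^2 / H_ii
  = (-2.8178)^2/14 + (-6.5054)^2/11 + (6.7066)^2/5 + (7.636)^2/12
  = 0.5671 + 3.8473 + 8.9957 + 4.859 = 18.2692
Step 3: Objective decrease = 0.5 * g^T H^(-1) g = 9.1346


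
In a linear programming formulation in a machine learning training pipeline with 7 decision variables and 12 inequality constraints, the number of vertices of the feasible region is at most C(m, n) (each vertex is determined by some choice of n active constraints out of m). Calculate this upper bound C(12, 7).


Each vertex corresponds to some choice of n active constraints out of m, so the number of vertices is at most C(m, n) = m! / (n!(m-n)!).
m = 12, n = 7
Numerator: 12 * 11 * 10 * 9 * 8 * 7 * 6
Denominator: 7! = 5040
C(12, 7) = 792


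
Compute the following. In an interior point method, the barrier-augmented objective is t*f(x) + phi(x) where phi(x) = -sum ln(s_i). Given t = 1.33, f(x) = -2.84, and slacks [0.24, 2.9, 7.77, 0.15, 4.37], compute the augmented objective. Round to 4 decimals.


Step 1: Compute log-barrier.
ln values: [-1.4271, 1.0647, 2.0503, -1.8971, 1.4748]
phi = -(-1.4271 + 1.0647 + 2.0503 - 1.8971 + 1.4748) = -1.2655
Step 2: Compute augmented objective.
t*f(x) = 1.33*-2.84 = -3.7772
Total = -3.7772 - 1.2655 = -5.0427


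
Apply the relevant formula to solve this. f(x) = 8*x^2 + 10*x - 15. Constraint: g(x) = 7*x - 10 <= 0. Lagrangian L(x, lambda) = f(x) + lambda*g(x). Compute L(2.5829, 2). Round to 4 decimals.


Step 1: Evaluate f(x).
f(2.5829) = 8*2.5829^2 + 10*2.5829 - 15 = 64.2
Step 2: Evaluate g(x).
g(2.5829) = 7*2.5829 - 10 = 8.0803
Step 3: Compute Lagrangian.
L = 64.2 + 2*8.0803 = 80.3606


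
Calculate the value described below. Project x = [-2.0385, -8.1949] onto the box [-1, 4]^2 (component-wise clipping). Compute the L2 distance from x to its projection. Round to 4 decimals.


Project each component onto [-1, 4].
clip(-2.0385) = -1.0, clip(-8.1949) = -1.0
Projection = [-1.0, -1.0]
Squared diffs: [1.0785, 51.7666]
Distance = sqrt(52.8451) = 7.2695
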